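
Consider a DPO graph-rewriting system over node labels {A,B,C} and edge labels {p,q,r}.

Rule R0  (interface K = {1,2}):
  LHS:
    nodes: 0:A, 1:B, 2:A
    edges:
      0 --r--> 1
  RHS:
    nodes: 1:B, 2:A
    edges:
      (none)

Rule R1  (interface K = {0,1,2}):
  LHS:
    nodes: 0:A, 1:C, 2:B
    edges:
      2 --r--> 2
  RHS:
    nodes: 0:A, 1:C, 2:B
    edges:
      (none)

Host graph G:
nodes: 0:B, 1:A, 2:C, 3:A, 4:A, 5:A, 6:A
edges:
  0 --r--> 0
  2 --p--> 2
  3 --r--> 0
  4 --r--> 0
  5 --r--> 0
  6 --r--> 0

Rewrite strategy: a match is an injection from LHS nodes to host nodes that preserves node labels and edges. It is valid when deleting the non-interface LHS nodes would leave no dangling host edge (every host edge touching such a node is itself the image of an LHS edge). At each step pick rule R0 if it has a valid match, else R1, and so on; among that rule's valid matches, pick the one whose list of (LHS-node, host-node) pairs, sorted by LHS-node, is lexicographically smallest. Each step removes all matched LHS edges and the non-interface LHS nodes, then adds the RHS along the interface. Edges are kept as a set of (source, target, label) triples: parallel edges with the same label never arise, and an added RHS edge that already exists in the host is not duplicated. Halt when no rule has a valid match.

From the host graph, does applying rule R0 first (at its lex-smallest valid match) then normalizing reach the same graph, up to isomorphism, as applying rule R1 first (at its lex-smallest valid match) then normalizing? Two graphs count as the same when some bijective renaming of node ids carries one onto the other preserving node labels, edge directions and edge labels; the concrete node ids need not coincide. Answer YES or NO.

branch R0-first: apply at {0↦3, 1↦0, 2↦1} → |E|=5, then 4 more step(s) → NF |V|=3 |E|=1 V={0:B, 1:A, 2:C} E=2-p->2
branch R1-first: apply at {0↦1, 1↦2, 2↦0} → |E|=5, then 4 more step(s) → NF |V|=3 |E|=1 V={0:B, 1:A, 2:C} E=2-p->2
graphs isomorphic (equal up to label-preserving node renaming)

Answer: YES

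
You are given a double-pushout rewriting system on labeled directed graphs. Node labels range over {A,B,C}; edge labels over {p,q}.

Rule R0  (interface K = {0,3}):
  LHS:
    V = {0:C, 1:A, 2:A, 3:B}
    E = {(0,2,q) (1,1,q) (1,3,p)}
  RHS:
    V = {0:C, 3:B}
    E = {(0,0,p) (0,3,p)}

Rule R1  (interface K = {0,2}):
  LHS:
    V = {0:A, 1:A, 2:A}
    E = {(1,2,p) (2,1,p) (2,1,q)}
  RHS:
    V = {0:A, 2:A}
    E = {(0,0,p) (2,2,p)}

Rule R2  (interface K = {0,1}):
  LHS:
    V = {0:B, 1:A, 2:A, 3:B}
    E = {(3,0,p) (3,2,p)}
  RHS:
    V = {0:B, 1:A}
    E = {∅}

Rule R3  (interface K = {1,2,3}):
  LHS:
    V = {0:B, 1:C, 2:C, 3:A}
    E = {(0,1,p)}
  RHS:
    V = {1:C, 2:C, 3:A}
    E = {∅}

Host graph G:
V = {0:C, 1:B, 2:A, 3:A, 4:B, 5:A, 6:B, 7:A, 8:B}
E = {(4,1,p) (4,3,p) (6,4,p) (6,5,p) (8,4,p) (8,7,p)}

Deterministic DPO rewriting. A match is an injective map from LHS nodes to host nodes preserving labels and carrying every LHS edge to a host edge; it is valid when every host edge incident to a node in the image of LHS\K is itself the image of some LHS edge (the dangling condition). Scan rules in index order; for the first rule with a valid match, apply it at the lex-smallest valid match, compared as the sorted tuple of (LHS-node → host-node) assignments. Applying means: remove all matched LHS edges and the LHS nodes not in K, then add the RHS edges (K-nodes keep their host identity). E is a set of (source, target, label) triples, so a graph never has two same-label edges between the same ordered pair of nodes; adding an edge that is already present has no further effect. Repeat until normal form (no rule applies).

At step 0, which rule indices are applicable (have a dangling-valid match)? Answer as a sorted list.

R0: no valid match — LHS pattern not found
R1: no valid match — LHS pattern not found
R2: 6 valid matches — {0↦4, 1↦2, 2↦5, 3↦6}, {0↦4, 1↦2, 2↦7, 3↦8}, {0↦4, 1↦3, 2↦5, 3↦6} (+3 more)
R3: no valid match — LHS pattern not found

Answer: [R2]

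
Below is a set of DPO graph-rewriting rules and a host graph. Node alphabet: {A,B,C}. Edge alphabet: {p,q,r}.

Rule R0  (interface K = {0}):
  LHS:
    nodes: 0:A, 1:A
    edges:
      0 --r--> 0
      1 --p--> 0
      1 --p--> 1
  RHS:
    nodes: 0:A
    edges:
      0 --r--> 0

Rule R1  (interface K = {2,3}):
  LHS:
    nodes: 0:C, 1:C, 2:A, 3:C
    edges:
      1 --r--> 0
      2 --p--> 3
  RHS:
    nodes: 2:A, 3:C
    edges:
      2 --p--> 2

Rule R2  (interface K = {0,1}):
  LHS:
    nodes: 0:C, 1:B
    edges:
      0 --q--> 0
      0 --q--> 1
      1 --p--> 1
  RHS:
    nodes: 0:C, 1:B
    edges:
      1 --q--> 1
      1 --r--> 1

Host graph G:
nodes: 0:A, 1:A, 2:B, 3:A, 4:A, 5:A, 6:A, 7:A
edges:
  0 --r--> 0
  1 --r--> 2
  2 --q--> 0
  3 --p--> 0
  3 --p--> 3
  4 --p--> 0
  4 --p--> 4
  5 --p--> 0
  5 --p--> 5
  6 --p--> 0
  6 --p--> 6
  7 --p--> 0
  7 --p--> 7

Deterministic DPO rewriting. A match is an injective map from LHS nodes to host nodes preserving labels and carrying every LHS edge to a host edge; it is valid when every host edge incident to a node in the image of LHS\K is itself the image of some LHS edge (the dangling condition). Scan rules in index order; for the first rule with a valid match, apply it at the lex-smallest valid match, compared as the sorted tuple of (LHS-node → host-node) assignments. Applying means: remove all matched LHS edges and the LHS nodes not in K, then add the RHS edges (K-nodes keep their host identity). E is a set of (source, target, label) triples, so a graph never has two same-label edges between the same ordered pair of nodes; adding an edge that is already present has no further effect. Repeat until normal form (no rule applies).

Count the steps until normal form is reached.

Answer: 5

Derivation:
[0] host  ⇒  8 nodes, 13 edges  {0-r->0 1-r->2 2-q->0 3-p->0 3-p->3 4-p->0 4-p->4 5-p->0 5-p->5 6-p->0 6-p->6 7-p->0 7-p->7}
[1] R0 @ {0↦0, 1↦3}  ⇒  7 nodes, 11 edges  {0-r->0 1-r->2 2-q->0 4-p->0 4-p->4 5-p->0 5-p->5 6-p->0 6-p->6 7-p->0 7-p->7}
[2] R0 @ {0↦0, 1↦4}  ⇒  6 nodes, 9 edges  {0-r->0 1-r->2 2-q->0 5-p->0 5-p->5 6-p->0 6-p->6 7-p->0 7-p->7}
[3] R0 @ {0↦0, 1↦5}  ⇒  5 nodes, 7 edges  {0-r->0 1-r->2 2-q->0 6-p->0 6-p->6 7-p->0 7-p->7}
[4] R0 @ {0↦0, 1↦6}  ⇒  4 nodes, 5 edges  {0-r->0 1-r->2 2-q->0 7-p->0 7-p->7}
[5] R0 @ {0↦0, 1↦7}  ⇒  3 nodes, 3 edges  {0-r->0 1-r->2 2-q->0}
normal form: no rule applies after step 5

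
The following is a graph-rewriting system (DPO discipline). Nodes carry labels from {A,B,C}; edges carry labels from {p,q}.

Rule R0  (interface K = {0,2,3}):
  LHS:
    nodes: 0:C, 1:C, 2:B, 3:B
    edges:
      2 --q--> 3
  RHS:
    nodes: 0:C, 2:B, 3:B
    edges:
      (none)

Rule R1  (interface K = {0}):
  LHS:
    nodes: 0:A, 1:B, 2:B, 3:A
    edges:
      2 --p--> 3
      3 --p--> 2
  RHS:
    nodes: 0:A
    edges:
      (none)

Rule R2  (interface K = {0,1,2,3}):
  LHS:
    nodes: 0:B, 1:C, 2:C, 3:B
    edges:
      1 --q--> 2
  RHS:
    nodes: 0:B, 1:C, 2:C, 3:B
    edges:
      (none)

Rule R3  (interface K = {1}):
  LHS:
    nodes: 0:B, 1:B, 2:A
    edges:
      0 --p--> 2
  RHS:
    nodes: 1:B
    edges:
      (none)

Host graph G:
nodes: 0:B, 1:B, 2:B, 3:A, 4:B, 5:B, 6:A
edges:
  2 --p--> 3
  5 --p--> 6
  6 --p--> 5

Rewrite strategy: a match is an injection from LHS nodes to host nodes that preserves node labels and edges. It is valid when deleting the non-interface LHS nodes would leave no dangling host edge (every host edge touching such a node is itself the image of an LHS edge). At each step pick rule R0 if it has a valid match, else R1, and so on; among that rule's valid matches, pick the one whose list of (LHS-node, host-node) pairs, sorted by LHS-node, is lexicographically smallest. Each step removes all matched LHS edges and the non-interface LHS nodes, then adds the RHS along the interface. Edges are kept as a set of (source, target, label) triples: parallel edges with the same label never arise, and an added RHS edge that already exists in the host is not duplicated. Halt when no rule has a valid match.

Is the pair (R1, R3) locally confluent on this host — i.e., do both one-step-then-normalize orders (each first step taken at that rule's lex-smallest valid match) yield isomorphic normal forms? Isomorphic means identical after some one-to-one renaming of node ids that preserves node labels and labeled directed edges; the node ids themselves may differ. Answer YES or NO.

branch R1-first: apply at {0↦3, 1↦0, 2↦5, 3↦6} → |E|=1, then 1 more step(s) → NF |V|=2 |E|=0 V={1:B, 4:B} E=∅
branch R3-first: apply at {0↦2, 1↦0, 2↦3} → |E|=2, then 0 more step(s) → NF |V|=5 |E|=2 V={0:B, 1:B, 4:B, 5:B, 6:A} E=5-p->6 6-p->5
graphs not isomorphic

Answer: NO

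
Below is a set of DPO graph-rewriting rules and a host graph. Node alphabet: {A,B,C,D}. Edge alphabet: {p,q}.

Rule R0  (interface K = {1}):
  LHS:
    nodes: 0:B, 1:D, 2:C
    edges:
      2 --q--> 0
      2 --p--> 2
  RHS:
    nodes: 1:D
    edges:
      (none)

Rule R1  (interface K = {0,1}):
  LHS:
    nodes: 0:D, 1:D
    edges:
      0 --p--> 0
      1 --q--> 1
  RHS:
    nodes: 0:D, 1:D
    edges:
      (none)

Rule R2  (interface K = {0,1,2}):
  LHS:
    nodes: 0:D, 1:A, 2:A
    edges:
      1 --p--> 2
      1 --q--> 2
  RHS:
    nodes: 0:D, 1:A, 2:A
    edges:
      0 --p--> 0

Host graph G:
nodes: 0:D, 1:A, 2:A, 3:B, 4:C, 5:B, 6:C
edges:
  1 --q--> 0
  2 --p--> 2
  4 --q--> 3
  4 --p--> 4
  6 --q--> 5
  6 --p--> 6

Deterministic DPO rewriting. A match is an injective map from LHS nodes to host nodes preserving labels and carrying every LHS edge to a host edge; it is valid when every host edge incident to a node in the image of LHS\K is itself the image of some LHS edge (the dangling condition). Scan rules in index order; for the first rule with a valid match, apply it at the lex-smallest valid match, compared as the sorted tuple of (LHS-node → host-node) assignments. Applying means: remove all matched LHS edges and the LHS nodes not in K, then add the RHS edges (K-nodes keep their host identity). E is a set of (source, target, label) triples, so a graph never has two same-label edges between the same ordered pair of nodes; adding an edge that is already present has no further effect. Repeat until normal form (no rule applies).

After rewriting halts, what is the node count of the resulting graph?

[0] host  ⇒  7 nodes, 6 edges  {1-q->0 2-p->2 4-q->3 4-p->4 6-q->5 6-p->6}
[1] R0 @ {0↦3, 1↦0, 2↦4}  ⇒  5 nodes, 4 edges  {1-q->0 2-p->2 6-q->5 6-p->6}
[2] R0 @ {0↦5, 1↦0, 2↦6}  ⇒  3 nodes, 2 edges  {1-q->0 2-p->2}
halt: no rule applies after step 2
NF nodes: {0:D, 1:A, 2:A}

Answer: 3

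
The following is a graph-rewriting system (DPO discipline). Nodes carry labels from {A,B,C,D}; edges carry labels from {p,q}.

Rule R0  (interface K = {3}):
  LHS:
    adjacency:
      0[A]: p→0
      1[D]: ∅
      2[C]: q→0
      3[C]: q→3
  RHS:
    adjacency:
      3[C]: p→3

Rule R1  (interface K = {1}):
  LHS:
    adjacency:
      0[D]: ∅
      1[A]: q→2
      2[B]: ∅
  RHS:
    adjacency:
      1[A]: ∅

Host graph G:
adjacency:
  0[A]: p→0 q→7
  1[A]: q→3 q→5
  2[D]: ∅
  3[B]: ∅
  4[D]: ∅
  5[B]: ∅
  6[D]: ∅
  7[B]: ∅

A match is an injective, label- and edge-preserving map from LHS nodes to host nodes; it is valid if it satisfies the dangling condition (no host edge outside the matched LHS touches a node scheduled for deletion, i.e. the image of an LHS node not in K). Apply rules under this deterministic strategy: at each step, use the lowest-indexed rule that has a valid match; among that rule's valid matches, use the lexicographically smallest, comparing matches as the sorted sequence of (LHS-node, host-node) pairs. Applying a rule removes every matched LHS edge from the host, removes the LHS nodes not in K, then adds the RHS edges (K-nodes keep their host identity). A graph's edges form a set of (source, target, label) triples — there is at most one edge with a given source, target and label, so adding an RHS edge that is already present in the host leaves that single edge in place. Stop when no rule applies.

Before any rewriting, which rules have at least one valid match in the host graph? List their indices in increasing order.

R0: no valid match — LHS pattern not found
R1: 9 valid matches — {0↦2, 1↦0, 2↦7}, {0↦2, 1↦1, 2↦3}, {0↦2, 1↦1, 2↦5} (+6 more)

Answer: [R1]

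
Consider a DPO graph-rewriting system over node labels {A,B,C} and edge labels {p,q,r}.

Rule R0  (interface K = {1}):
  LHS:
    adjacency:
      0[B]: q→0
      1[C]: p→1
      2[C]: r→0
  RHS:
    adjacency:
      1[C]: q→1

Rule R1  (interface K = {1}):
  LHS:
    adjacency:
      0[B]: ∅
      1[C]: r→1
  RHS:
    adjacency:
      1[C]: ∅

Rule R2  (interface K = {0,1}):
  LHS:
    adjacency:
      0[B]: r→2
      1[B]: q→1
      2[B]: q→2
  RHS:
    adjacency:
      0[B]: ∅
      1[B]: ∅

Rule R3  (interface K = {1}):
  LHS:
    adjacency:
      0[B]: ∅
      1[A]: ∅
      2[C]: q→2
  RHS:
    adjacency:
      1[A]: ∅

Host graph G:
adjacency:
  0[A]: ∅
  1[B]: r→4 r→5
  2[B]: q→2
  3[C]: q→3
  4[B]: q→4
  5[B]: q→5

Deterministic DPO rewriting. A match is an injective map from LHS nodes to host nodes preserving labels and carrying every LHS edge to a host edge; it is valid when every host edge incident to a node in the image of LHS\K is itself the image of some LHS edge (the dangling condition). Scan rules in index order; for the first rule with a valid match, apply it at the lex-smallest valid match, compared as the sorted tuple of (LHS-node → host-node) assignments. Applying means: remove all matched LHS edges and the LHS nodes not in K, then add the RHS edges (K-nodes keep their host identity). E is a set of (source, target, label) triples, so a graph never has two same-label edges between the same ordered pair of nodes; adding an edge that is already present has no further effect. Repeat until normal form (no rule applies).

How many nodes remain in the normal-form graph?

initial: |V|=6 |E|=6  E = 1-r->4 1-r->5 2-q->2 3-q->3 4-q->4 5-q->5
step 1: apply R2 at {0↦1, 1↦2, 2↦4}  → |V|=5 |E|=3  E = 1-r->5 3-q->3 5-q->5
step 2: apply R3 at {0↦2, 1↦0, 2↦3}  → |V|=3 |E|=2  E = 1-r->5 5-q->5
final graph: no rule applies after step 2
NF nodes: {0:A, 1:B, 5:B}

Answer: 3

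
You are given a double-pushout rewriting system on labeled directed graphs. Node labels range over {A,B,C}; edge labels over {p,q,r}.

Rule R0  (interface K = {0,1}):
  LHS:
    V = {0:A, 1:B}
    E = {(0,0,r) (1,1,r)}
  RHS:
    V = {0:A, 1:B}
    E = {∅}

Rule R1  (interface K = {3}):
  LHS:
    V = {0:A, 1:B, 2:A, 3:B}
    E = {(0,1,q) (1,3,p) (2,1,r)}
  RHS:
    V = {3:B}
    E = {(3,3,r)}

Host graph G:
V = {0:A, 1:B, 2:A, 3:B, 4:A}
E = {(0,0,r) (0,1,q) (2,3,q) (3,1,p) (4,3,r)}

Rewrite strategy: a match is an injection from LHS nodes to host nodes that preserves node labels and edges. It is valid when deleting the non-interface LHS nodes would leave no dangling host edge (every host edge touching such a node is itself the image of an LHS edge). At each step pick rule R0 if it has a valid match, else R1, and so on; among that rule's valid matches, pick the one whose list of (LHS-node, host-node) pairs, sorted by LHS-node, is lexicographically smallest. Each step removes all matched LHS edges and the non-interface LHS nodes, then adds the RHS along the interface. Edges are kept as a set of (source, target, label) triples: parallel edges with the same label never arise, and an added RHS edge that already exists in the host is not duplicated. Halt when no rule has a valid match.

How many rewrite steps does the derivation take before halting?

Answer: 2

Steps:
start.  V:5 E:5  edges: 0-r->0 0-q->1 2-q->3 3-p->1 4-r->3
1. fire R1 via {0↦2, 1↦3, 2↦4, 3↦1}  →  V:2 E:3  edges: 0-r->0 0-q->1 1-r->1
2. fire R0 via {0↦0, 1↦1}  →  V:2 E:1  edges: 0-q->1
final graph: no rule applies after step 2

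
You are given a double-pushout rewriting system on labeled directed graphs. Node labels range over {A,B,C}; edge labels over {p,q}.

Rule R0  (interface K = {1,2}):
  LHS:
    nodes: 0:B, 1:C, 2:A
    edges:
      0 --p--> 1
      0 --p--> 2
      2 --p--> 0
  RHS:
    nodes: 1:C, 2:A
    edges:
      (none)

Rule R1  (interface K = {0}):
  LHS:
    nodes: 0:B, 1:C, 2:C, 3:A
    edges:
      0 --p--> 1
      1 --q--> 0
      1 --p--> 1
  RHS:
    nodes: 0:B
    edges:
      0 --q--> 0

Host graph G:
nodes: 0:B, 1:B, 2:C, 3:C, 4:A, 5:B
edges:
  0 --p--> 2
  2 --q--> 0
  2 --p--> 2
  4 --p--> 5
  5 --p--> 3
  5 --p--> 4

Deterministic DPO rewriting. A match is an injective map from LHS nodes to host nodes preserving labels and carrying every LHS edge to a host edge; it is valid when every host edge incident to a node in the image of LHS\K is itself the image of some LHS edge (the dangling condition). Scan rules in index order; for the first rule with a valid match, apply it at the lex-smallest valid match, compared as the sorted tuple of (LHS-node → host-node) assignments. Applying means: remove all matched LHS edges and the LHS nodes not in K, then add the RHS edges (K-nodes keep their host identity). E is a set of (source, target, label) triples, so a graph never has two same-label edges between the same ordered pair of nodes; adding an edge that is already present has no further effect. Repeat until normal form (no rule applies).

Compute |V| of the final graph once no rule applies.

initial: |V|=6 |E|=6  E = 0-p->2 2-q->0 2-p->2 4-p->5 5-p->3 5-p->4
step 1: apply R0 at {0↦5, 1↦3, 2↦4}  → |V|=5 |E|=3  E = 0-p->2 2-q->0 2-p->2
step 2: apply R1 at {0↦0, 1↦2, 2↦3, 3↦4}  → |V|=2 |E|=1  E = 0-q->0
normal form: no rule applies after step 2
NF nodes: {0:B, 1:B}

Answer: 2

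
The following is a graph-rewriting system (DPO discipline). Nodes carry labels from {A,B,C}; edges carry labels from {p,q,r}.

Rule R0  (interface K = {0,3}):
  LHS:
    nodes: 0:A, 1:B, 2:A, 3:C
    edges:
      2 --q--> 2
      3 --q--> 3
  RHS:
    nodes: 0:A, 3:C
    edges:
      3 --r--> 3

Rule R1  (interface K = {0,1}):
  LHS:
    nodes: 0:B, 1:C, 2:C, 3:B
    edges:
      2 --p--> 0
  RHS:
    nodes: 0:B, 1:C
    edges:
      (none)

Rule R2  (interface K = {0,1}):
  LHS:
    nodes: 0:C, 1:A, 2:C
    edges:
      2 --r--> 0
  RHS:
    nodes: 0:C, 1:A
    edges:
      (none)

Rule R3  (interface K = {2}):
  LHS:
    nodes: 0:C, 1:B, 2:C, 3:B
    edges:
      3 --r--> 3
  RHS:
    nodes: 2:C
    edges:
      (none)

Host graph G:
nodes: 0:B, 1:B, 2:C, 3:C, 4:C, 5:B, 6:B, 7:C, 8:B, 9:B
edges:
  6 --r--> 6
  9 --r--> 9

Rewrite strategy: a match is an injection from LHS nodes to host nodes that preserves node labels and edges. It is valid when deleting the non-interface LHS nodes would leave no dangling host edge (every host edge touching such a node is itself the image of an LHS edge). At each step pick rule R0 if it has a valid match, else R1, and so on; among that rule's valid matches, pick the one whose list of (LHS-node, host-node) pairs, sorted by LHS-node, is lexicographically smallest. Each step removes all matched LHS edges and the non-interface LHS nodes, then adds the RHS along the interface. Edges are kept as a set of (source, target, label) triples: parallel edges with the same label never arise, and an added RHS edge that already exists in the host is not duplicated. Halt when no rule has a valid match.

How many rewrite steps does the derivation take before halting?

start.  V:10 E:2  edges: 6-r->6 9-r->9
1. fire R3 via {0↦2, 1↦0, 2↦3, 3↦6}  →  V:7 E:1  edges: 9-r->9
2. fire R3 via {0↦3, 1↦1, 2↦4, 3↦9}  →  V:4 E:0  edges: ∅
halt: no rule applies after step 2

Answer: 2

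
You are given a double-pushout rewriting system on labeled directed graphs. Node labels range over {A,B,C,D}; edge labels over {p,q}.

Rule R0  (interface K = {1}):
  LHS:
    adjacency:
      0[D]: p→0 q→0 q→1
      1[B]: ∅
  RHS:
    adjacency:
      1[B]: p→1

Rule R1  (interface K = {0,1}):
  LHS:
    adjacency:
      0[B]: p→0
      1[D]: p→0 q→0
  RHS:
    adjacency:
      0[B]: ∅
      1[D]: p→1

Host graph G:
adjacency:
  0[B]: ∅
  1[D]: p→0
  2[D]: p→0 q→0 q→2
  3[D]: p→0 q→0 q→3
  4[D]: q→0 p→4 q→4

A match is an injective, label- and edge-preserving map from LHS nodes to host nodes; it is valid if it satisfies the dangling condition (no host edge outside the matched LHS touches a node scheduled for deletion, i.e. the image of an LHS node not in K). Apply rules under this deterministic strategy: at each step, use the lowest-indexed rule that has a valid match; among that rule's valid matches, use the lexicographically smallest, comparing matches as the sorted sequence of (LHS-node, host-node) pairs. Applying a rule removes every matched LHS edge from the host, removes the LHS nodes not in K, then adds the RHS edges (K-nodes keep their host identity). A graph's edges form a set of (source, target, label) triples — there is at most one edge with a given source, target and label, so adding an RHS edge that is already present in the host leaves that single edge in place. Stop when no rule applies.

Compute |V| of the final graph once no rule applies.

Answer: 4

Rewrite trace:
[0] host  ⇒  5 nodes, 10 edges  {1-p->0 2-p->0 2-q->0 2-q->2 3-p->0 3-q->0 3-q->3 4-q->0 4-p->4 4-q->4}
[1] R0 @ {0↦4, 1↦0}  ⇒  4 nodes, 8 edges  {0-p->0 1-p->0 2-p->0 2-q->0 2-q->2 3-p->0 3-q->0 3-q->3}
[2] R1 @ {0↦0, 1↦2}  ⇒  4 nodes, 6 edges  {1-p->0 2-p->2 2-q->2 3-p->0 3-q->0 3-q->3}
halt: no rule applies after step 2
NF nodes: {0:B, 1:D, 2:D, 3:D}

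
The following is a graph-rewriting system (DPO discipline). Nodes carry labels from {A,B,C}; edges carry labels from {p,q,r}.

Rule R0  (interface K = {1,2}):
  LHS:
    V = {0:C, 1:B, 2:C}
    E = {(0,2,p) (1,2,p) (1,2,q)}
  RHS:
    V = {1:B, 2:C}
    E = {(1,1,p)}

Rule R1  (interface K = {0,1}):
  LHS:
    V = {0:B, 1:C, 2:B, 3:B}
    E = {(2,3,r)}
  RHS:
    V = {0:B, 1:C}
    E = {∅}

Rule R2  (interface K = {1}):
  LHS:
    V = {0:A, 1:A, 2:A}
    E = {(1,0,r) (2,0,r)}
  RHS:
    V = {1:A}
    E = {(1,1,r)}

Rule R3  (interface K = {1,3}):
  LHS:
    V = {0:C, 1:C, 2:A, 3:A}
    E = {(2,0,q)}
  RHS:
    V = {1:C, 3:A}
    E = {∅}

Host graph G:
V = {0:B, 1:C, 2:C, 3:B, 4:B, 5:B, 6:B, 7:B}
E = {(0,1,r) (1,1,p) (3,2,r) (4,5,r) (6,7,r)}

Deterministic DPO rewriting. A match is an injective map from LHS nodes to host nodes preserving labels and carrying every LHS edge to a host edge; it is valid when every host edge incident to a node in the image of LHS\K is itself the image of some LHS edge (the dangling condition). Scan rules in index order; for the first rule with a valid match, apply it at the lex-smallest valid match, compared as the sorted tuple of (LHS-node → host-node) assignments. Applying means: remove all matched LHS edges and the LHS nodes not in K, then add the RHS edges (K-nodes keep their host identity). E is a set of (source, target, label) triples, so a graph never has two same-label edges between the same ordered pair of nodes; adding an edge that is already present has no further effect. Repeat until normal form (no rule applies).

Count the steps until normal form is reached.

[0] host  ⇒  8 nodes, 5 edges  {0-r->1 1-p->1 3-r->2 4-r->5 6-r->7}
[1] R1 @ {0↦0, 1↦1, 2↦4, 3↦5}  ⇒  6 nodes, 4 edges  {0-r->1 1-p->1 3-r->2 6-r->7}
[2] R1 @ {0↦0, 1↦1, 2↦6, 3↦7}  ⇒  4 nodes, 3 edges  {0-r->1 1-p->1 3-r->2}
final graph: no rule applies after step 2

Answer: 2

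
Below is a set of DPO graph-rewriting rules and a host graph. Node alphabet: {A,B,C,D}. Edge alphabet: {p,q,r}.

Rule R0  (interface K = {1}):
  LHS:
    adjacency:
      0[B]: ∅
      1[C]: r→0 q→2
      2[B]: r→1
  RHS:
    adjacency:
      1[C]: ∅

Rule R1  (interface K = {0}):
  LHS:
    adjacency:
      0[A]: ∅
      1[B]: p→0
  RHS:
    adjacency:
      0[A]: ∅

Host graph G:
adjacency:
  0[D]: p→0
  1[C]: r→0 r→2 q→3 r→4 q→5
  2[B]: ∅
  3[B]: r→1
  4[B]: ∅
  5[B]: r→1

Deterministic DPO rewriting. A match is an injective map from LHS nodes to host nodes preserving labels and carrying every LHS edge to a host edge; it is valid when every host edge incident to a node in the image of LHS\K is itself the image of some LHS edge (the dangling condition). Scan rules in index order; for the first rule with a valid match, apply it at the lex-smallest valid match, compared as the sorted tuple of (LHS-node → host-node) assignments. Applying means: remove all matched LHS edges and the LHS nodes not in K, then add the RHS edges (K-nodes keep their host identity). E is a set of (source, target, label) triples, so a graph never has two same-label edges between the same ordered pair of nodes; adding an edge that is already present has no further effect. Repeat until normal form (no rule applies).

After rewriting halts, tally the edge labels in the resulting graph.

initial: |V|=6 |E|=8  E = 0-p->0 1-r->0 1-r->2 1-q->3 1-r->4 1-q->5 3-r->1 5-r->1
step 1: apply R0 at {0↦2, 1↦1, 2↦3}  → |V|=4 |E|=5  E = 0-p->0 1-r->0 1-r->4 1-q->5 5-r->1
step 2: apply R0 at {0↦4, 1↦1, 2↦5}  → |V|=2 |E|=2  E = 0-p->0 1-r->0
normal form: no rule applies after step 2
NF edges: [(0, 0, 'p'), (1, 0, 'r')]

Answer: p:1 r:1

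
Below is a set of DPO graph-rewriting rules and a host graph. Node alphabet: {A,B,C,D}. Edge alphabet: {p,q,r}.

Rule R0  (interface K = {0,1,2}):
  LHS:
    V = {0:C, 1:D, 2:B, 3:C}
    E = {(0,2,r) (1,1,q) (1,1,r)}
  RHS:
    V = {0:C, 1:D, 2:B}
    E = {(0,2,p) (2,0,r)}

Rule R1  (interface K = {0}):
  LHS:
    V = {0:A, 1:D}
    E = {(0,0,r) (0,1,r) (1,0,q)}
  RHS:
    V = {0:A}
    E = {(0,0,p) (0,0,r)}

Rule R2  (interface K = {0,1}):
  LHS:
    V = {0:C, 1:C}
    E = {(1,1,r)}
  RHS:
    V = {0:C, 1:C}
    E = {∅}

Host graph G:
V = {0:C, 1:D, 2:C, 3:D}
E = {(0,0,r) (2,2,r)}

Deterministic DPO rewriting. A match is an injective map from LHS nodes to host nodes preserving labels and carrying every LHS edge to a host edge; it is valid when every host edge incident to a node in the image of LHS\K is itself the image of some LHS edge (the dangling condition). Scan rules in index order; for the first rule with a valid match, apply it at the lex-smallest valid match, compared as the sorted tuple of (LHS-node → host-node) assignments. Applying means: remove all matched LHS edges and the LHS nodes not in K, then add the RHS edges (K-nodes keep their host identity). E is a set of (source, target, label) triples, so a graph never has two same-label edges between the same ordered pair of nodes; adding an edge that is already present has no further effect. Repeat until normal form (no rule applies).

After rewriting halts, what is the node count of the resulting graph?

[0] host  ⇒  4 nodes, 2 edges  {0-r->0 2-r->2}
[1] R2 @ {0↦0, 1↦2}  ⇒  4 nodes, 1 edges  {0-r->0}
[2] R2 @ {0↦2, 1↦0}  ⇒  4 nodes, 0 edges  {∅}
normal form: no rule applies after step 2
NF nodes: {0:C, 1:D, 2:C, 3:D}

Answer: 4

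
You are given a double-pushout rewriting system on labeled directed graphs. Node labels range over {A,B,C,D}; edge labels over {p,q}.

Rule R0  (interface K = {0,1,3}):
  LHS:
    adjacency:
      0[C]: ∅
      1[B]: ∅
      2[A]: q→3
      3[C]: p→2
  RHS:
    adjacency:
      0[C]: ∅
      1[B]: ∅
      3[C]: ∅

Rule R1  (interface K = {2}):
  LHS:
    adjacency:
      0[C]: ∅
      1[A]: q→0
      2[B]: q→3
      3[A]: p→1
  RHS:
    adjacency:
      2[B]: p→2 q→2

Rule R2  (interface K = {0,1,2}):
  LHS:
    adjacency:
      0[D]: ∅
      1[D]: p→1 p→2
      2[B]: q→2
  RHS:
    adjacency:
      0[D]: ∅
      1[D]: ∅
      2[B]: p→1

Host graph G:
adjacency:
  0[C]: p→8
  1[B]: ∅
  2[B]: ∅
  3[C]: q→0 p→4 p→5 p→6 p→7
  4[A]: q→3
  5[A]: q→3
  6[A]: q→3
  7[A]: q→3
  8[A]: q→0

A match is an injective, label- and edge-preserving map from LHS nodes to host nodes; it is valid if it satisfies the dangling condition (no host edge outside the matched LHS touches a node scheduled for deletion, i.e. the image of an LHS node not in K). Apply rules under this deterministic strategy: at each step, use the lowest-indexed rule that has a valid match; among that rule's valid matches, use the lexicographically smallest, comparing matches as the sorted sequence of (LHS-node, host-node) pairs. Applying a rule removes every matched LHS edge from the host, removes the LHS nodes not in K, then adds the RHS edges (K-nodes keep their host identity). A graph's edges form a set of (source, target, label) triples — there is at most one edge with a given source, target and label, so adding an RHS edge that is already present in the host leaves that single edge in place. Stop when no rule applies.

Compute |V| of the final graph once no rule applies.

Answer: 4

Derivation:
[0] host  ⇒  9 nodes, 11 edges  {0-p->8 3-q->0 3-p->4 3-p->5 3-p->6 3-p->7 4-q->3 5-q->3 6-q->3 7-q->3 8-q->0}
[1] R0 @ {0↦0, 1↦1, 2↦4, 3↦3}  ⇒  8 nodes, 9 edges  {0-p->8 3-q->0 3-p->5 3-p->6 3-p->7 5-q->3 6-q->3 7-q->3 8-q->0}
[2] R0 @ {0↦0, 1↦1, 2↦5, 3↦3}  ⇒  7 nodes, 7 edges  {0-p->8 3-q->0 3-p->6 3-p->7 6-q->3 7-q->3 8-q->0}
[3] R0 @ {0↦0, 1↦1, 2↦6, 3↦3}  ⇒  6 nodes, 5 edges  {0-p->8 3-q->0 3-p->7 7-q->3 8-q->0}
[4] R0 @ {0↦0, 1↦1, 2↦7, 3↦3}  ⇒  5 nodes, 3 edges  {0-p->8 3-q->0 8-q->0}
[5] R0 @ {0↦3, 1↦1, 2↦8, 3↦0}  ⇒  4 nodes, 1 edges  {3-q->0}
final graph: no rule applies after step 5
NF nodes: {0:C, 1:B, 2:B, 3:C}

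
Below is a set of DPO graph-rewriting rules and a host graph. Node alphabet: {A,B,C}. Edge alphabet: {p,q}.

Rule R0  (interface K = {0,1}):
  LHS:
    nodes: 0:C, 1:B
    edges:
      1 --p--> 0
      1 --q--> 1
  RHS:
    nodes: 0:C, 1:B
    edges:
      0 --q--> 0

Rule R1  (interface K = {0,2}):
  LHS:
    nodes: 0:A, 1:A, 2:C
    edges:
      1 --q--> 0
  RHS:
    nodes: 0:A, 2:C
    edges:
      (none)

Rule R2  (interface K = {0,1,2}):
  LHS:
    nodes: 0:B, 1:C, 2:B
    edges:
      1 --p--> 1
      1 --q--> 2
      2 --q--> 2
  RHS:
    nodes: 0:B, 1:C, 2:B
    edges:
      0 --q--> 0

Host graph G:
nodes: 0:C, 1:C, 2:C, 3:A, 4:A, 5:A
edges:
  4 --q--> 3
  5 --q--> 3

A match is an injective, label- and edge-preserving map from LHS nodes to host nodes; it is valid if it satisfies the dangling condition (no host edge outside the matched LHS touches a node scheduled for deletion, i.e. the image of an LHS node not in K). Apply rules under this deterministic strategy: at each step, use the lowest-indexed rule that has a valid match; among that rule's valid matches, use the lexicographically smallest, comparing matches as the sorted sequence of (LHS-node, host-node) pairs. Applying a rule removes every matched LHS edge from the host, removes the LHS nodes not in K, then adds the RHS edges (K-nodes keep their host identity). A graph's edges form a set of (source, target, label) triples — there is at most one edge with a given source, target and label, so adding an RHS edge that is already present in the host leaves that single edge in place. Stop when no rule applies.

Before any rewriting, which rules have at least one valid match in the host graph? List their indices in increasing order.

R0: no valid match — LHS pattern not found
R1: 6 valid matches — {0↦3, 1↦4, 2↦0}, {0↦3, 1↦4, 2↦1}, {0↦3, 1↦4, 2↦2} (+3 more)
R2: no valid match — LHS pattern not found

Answer: [R1]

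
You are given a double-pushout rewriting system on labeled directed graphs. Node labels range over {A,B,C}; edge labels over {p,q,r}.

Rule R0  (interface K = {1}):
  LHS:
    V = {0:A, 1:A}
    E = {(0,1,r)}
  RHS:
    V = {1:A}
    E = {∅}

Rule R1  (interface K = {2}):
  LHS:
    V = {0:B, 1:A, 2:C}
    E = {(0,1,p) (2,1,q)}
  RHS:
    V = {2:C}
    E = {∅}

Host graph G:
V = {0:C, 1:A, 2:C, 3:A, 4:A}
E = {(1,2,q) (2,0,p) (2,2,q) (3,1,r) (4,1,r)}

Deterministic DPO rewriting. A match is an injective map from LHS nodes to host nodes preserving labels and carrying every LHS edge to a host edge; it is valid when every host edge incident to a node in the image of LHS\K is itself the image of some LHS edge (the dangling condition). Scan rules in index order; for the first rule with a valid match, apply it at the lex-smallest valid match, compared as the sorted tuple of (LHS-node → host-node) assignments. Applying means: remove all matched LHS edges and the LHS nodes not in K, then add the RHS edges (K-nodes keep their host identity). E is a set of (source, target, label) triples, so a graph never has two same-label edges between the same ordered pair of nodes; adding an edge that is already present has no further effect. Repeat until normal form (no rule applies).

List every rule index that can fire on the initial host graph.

R0: 2 valid matches — {0↦3, 1↦1}, {0↦4, 1↦1}
R1: no valid match — LHS pattern not found

Answer: [R0]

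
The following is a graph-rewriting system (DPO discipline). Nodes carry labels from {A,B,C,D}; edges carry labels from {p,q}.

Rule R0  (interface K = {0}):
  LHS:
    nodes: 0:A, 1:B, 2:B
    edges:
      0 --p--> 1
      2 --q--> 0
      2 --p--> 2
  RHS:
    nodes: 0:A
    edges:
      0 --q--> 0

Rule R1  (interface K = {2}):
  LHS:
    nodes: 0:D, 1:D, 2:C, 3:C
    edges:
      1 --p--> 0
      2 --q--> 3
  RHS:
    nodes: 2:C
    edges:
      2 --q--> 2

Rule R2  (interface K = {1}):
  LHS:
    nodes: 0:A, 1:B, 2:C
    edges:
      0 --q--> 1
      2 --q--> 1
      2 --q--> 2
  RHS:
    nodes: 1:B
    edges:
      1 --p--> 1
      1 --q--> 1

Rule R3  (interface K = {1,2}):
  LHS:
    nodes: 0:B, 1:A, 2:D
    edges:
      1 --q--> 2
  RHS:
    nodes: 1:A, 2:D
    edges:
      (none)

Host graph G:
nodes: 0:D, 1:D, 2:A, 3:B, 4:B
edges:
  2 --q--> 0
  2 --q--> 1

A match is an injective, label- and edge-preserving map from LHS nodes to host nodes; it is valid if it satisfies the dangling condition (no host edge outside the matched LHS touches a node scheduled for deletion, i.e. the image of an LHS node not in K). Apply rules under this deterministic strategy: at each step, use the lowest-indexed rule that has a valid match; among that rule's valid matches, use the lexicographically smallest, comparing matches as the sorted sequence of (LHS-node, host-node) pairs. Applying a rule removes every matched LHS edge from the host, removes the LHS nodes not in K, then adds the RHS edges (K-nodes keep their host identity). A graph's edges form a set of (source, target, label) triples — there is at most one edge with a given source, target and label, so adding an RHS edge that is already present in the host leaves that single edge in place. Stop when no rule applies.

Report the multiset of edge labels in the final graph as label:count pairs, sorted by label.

[0] host  ⇒  5 nodes, 2 edges  {2-q->0 2-q->1}
[1] R3 @ {0↦3, 1↦2, 2↦0}  ⇒  4 nodes, 1 edges  {2-q->1}
[2] R3 @ {0↦4, 1↦2, 2↦1}  ⇒  3 nodes, 0 edges  {∅}
halt: no rule applies after step 2
NF edges: []

Answer: (no edges)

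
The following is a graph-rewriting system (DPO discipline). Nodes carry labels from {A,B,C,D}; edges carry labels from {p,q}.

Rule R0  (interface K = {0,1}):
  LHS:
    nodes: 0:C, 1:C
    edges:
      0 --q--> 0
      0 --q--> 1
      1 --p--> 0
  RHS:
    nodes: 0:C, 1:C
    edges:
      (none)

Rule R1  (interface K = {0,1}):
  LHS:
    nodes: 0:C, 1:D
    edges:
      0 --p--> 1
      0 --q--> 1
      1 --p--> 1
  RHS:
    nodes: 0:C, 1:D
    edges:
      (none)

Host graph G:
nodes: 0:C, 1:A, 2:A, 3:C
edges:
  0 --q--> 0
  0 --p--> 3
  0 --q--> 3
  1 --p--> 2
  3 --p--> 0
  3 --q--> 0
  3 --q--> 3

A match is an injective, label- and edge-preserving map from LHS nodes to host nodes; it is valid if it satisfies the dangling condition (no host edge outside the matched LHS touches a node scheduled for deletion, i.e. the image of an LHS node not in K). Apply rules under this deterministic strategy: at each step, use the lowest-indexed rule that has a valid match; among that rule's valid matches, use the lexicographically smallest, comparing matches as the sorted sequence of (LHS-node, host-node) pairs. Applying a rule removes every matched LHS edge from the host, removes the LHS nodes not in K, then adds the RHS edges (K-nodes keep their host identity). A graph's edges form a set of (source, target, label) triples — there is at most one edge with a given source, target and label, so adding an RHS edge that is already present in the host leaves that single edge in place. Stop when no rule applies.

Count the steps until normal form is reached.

Answer: 2

Steps:
start.  V:4 E:7  edges: 0-q->0 0-p->3 0-q->3 1-p->2 3-p->0 3-q->0 3-q->3
1. fire R0 via {0↦0, 1↦3}  →  V:4 E:4  edges: 0-p->3 1-p->2 3-q->0 3-q->3
2. fire R0 via {0↦3, 1↦0}  →  V:4 E:1  edges: 1-p->2
halt: no rule applies after step 2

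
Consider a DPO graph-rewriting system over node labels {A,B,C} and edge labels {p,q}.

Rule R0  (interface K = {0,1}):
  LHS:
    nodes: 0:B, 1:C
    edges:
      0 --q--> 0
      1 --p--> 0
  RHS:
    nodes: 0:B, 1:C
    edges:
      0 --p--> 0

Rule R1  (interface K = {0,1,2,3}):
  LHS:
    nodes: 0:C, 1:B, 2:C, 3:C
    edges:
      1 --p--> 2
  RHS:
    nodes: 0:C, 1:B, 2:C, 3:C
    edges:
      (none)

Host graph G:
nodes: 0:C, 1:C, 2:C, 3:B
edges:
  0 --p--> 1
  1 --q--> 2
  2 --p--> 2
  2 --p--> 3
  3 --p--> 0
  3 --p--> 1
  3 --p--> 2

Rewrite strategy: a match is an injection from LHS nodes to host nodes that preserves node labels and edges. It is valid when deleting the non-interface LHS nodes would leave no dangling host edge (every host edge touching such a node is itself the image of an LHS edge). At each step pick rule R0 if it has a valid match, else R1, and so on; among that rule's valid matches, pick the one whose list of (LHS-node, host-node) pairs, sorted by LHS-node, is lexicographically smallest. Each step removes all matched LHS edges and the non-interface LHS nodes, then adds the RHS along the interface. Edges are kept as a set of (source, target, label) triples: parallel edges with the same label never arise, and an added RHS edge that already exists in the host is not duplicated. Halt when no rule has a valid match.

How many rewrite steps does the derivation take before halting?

start.  V:4 E:7  edges: 0-p->1 1-q->2 2-p->2 2-p->3 3-p->0 3-p->1 3-p->2
1. fire R1 via {0↦0, 1↦3, 2↦1, 3↦2}  →  V:4 E:6  edges: 0-p->1 1-q->2 2-p->2 2-p->3 3-p->0 3-p->2
2. fire R1 via {0↦0, 1↦3, 2↦2, 3↦1}  →  V:4 E:5  edges: 0-p->1 1-q->2 2-p->2 2-p->3 3-p->0
3. fire R1 via {0↦1, 1↦3, 2↦0, 3↦2}  →  V:4 E:4  edges: 0-p->1 1-q->2 2-p->2 2-p->3
normal form: no rule applies after step 3

Answer: 3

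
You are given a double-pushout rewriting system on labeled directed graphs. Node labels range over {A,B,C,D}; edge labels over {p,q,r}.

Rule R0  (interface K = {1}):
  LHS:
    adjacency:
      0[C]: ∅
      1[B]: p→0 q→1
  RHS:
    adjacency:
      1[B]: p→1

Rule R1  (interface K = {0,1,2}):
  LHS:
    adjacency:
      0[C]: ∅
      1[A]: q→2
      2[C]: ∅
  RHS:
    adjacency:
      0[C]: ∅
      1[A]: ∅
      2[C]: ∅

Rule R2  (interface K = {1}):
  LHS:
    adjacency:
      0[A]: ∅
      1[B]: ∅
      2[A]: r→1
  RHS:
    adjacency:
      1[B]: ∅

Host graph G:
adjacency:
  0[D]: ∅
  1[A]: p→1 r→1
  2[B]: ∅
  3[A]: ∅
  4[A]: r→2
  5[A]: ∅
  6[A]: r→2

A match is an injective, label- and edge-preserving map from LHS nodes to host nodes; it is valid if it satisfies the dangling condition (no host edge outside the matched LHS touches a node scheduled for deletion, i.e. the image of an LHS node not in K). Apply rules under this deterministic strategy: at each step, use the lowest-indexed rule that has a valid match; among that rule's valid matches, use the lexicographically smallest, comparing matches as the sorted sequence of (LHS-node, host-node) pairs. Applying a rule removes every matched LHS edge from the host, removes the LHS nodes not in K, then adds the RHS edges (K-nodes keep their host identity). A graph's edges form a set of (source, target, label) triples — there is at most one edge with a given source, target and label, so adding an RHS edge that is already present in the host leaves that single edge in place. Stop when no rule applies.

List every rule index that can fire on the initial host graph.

Answer: [R2]

Rewrite trace:
R0: no valid match — LHS pattern not found
R1: no valid match — LHS pattern not found
R2: 4 valid matches — {0↦3, 1↦2, 2↦4}, {0↦3, 1↦2, 2↦6}, {0↦5, 1↦2, 2↦4} (+1 more)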